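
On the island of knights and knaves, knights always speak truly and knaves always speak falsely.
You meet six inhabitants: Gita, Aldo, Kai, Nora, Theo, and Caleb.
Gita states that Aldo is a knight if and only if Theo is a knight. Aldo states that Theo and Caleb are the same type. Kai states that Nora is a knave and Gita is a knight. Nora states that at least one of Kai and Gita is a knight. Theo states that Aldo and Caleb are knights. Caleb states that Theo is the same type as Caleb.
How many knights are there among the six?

5

The unique consistent assignment is Gita=knight, Aldo=knight, Kai=knave, Nora=knight, Theo=knight, Caleb=knight.
That has 5 knights.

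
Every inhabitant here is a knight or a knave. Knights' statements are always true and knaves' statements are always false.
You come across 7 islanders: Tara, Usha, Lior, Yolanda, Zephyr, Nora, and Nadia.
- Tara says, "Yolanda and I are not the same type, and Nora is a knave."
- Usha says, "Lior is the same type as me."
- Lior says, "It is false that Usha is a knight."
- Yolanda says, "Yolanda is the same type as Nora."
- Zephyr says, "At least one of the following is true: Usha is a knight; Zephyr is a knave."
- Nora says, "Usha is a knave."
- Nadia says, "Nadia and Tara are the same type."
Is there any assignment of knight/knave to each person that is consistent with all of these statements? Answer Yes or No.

No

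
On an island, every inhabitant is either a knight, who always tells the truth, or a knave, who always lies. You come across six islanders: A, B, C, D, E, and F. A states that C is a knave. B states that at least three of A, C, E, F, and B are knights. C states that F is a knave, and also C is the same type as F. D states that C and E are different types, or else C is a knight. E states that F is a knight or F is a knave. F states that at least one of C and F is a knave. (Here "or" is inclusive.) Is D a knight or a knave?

Consistent assignments: {A=knight, B=knight, C=knave, D=knight, E=knight, F=knight}
In every consistent assignment, D is a knight.

D is a knight.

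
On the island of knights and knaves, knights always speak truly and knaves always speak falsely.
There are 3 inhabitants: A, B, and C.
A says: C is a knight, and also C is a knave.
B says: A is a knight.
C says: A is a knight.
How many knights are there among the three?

The unique consistent assignment is A=knave, B=knave, C=knave.
That has 0 knights.

0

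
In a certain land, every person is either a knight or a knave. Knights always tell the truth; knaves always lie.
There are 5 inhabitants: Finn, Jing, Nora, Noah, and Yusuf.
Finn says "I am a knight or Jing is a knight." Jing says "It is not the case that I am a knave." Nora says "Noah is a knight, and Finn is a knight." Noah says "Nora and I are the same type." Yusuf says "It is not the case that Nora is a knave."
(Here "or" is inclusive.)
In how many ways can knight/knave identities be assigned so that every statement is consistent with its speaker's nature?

2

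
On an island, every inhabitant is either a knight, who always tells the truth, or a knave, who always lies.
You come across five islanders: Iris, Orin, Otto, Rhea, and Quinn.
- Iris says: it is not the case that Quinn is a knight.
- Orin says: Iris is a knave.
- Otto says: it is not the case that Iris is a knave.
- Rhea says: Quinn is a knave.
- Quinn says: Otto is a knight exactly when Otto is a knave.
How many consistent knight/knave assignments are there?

1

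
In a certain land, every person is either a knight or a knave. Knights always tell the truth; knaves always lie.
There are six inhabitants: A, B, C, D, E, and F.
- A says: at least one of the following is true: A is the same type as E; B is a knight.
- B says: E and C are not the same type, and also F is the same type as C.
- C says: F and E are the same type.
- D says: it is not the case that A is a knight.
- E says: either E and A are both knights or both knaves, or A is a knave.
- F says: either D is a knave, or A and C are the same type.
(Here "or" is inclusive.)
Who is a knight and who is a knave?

A is a knight, so "at least one of the following is true: A is the same type as E; B is a knight" must be True — and it is.
B is a knave, so "E and C are not the same type, and also F is the same type as C" must be False — and it is.
C is a knight, and the claim "F and E are the same type" is indeed True.
As a knave, D's statement "it is not the case that A is a knight" should be False; it is.
As a knight, E's statement "either E and A are both knights or both knaves, or A is a knave" should be True; it is.
As a knight, F's statement "either D is a knave, or A and C are the same type" should be True; it is.

A is a knight, B is a knave, C is a knight, D is a knave, E is a knight, and F is a knight.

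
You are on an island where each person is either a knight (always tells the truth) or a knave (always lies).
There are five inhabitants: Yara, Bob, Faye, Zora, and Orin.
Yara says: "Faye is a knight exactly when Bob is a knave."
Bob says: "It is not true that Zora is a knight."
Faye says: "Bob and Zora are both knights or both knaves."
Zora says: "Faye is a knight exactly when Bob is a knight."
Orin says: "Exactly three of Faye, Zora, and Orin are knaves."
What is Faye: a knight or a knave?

Faye is a knave.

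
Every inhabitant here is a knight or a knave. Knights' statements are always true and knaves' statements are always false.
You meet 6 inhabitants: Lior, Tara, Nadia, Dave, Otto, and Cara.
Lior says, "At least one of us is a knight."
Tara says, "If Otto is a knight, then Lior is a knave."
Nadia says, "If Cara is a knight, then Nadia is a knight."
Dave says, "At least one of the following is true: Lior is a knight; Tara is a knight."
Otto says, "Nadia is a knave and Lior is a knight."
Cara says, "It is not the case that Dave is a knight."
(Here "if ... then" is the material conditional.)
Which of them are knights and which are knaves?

Lior (knight): "at least one of us is a knight" — true. ✓
Tara is a knight; "if Otto is a knight, then Lior is a knave" is true, as required.
Nadia is a knight, so "if Cara is a knight, then Nadia is a knight" must be true — and it is.
As a knight, Dave's statement "at least one of the following is true: Lior is a knight; Tara is a knight" should be true; it is.
Otto (knave): "Nadia is a knave and Lior is a knight" — False. ✓
Cara is a knave, so "it is not the case that Dave is a knight" must be False — and it is.

Lior is a knight, Tara is a knight, Nadia is a knight, Dave is a knight, Otto is a knave, and Cara is a knave.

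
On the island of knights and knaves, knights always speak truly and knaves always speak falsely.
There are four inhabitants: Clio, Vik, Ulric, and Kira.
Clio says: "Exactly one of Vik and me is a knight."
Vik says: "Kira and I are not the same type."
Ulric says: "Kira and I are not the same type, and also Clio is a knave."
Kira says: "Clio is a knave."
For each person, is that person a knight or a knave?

Clio is a knight, Vik is a knave, Ulric is a knave, and Kira is a knave.

Since Clio is a knight, "exactly one of Vik and me is a knight" needs to be True, which holds.
As a knave, Vik's statement "Kira and I are not the same type" should be false; it is.
Since Ulric is a knave, "Kira and I are not the same type, and also Clio is a knave" needs to be false, which holds.
Kira is a knave, so "Clio is a knave" must be false — and it is.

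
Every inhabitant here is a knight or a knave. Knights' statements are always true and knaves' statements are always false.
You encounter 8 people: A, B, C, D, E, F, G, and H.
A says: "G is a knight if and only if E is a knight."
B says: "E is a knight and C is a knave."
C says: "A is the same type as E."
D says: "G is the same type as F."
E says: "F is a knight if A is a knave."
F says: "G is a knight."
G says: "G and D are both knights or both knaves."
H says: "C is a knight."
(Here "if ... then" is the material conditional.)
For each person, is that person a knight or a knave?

A is a knight, and the claim "G is a knight if and only if E is a knight" is indeed true.
B is a knave, so "E is a knight and C is a knave" must be false — and it is.
As a knight, C's statement "A is the same type as E" should be true; it is.
D (knight): "G is the same type as F" — true. ✓
As a knight, E's statement "F is a knight if A is a knave" should be true; it is.
F is a knight; "G is a knight" is true, as required.
G is a knight; "G and D are both knights or both knaves" is true, as required.
As a knight, H's statement "C is a knight" should be true; it is.

A is a knight, B is a knave, C is a knight, D is a knight, E is a knight, F is a knight, G is a knight, and H is a knight.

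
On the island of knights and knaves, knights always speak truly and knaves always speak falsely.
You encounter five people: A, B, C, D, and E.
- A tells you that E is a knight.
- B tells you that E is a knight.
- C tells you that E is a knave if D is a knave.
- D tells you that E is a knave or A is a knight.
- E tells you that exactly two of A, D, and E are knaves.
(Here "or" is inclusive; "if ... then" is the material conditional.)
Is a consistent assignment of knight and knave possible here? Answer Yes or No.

No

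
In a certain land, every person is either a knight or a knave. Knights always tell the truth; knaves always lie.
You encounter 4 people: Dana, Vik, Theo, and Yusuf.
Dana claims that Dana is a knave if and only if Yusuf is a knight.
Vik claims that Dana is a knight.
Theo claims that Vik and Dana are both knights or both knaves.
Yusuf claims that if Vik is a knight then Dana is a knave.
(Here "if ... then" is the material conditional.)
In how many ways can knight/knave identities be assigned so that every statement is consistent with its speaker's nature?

1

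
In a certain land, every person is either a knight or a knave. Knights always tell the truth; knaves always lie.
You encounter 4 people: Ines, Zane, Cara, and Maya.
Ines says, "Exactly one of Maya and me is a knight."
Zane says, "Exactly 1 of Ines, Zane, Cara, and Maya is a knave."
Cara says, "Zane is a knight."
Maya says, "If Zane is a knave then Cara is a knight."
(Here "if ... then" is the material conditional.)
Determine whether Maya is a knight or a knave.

Consistent assignments: {Ines=knight, Zane=knave, Cara=knave, Maya=knave}; {Ines=knave, Zane=knave, Cara=knave, Maya=knave}
In every consistent assignment, Maya is a knave.

Maya is a knave.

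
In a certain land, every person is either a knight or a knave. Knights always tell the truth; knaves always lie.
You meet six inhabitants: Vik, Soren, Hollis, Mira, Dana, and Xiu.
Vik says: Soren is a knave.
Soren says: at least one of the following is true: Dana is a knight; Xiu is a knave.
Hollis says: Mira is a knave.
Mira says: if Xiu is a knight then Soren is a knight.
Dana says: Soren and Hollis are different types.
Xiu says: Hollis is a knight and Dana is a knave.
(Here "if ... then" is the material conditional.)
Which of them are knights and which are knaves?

Vik is a knave, and the claim "Soren is a knave" is indeed false.
Since Soren is a knight, "at least one of the following is true: Dana is a knight; Xiu is a knave" needs to be true, which holds.
As a knave, Hollis's statement "Mira is a knave" should be false; it is.
Mira (knight): "if Xiu is a knight then Soren is a knight" — true. ✓
Dana is a knight, so "Soren and Hollis are different types" must be true — and it is.
As a knave, Xiu's statement "Hollis is a knight and Dana is a knave" should be false; it is.

Knights: Soren, Mira, and Dana. Knaves: Vik, Hollis, and Xiu.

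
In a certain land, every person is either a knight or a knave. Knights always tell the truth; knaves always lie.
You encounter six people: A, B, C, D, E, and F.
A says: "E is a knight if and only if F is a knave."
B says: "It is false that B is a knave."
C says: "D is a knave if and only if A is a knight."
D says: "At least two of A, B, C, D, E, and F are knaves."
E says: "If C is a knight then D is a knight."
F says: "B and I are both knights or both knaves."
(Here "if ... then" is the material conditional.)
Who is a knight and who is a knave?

Knights: A, B, D, and E. Knaves: C and F.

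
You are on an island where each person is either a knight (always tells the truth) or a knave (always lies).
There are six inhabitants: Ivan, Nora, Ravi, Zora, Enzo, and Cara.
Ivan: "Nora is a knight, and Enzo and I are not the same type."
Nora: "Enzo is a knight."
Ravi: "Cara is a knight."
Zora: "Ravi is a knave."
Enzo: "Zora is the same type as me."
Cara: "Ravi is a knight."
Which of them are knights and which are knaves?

Knights: Zora. Knaves: Ivan, Nora, Ravi, Enzo, and Cara.

As a knave, Ivan's statement "Nora is a knight, and Enzo and I are not the same type" should be False; it is.
Nora is a knave, and the claim "Enzo is a knight" is indeed False.
Ravi is a knave, and the claim "Cara is a knight" is indeed False.
As a knight, Zora's statement "Ravi is a knave" should be true; it is.
Enzo is a knave; "Zora is the same type as me" is False, as required.
Since Cara is a knave, "Ravi is a knight" needs to be False, which holds.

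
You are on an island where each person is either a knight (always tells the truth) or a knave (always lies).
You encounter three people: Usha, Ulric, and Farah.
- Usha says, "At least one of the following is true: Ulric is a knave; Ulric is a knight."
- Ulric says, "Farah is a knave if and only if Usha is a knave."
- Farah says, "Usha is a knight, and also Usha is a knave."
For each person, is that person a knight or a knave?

Usha (knight): "at least one of the following is true: Ulric is a knave; Ulric is a knight" — True. ✓
Since Ulric is a knave, "Farah is a knave if and only if Usha is a knave" needs to be False, which holds.
Farah (knave): "Usha is a knight, and also Usha is a knave" — False. ✓

Knights: Usha. Knaves: Ulric and Farah.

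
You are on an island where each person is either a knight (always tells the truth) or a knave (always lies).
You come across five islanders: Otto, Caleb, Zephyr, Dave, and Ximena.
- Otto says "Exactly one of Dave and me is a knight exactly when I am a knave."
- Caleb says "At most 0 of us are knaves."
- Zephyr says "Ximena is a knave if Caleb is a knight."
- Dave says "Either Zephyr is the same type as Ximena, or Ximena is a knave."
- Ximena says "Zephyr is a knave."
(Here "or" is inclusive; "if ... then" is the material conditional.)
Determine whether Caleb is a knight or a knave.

Caleb is a knave.

Consistent assignments: {Otto=knight, Caleb=knave, Zephyr=knight, Dave=knight, Ximena=knave}
In every consistent assignment, Caleb is a knave.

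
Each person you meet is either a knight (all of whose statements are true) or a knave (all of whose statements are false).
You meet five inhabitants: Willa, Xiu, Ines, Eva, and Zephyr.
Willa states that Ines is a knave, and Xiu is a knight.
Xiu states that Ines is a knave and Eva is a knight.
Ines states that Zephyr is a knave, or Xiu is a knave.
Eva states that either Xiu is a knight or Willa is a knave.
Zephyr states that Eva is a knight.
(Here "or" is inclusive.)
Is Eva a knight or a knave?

Eva is a knight.

Consistent assignments: {Willa=knight, Xiu=knight, Ines=knave, Eva=knight, Zephyr=knight}; {Willa=knave, Xiu=knave, Ines=knight, Eva=knight, Zephyr=knight}
In every consistent assignment, Eva is a knight.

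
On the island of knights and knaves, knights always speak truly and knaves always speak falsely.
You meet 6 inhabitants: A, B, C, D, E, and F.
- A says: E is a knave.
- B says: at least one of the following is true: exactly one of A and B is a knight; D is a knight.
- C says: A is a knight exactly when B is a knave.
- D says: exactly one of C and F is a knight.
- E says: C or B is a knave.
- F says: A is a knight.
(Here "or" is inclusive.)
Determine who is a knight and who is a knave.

A is a knave, so "E is a knave" must be False — and it is.
B is a knave, and the claim "at least one of the following is true: exactly one of A and B is a knight; D is a knight" is indeed False.
C is a knave; "A is a knight exactly when B is a knave" is False, as required.
As a knave, D's statement "exactly one of C and F is a knight" should be False; it is.
E (knight): "C or B is a knave" — True. ✓
As a knave, F's statement "A is a knight" should be False; it is.

Knights: E. Knaves: A, B, C, D, and F.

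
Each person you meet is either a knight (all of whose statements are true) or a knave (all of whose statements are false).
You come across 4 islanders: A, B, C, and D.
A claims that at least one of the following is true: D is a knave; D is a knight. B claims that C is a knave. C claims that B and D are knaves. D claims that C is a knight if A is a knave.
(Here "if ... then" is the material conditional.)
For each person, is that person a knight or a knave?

A is a knight, B is a knight, C is a knave, and D is a knight.

Suppose A is a knave. Then A's statement "at least one of the following is true: D is a knave; D is a knight" would have to be false. Checking the 8 ways to assign the others, none is consistent with every speaker.
(For instance, with B=knight, C=knave, D=knight, A's claim "at least one of the following is true: D is a knave; D is a knight" comes out true where it would need to be false.)
So A must be a knight, making "at least one of the following is true: D is a knave; D is a knight" true. Taking A=knight, B=knight, C=knave, D=knight, each remaining statement checks out:
  B (knight): "C is a knave" — true. ✓
  C (knave): "B and D are knaves" — false. ✓
  D (knight): "C is a knight if A is a knave" — true. ✓
This is the unique consistent assignment.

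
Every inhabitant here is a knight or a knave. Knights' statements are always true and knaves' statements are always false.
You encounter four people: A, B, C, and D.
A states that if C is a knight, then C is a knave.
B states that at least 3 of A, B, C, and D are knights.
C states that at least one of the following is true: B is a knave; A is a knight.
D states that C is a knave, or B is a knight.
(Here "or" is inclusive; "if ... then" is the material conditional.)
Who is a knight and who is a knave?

A is a knave; "if C is a knight, then C is a knave" is false, as required.
B is a knave; "at least 3 of A, B, C, and D are knights" is false, as required.
As a knight, C's statement "at least one of the following is true: B is a knave; A is a knight" should be True; it is.
D is a knave, so "C is a knave, or B is a knight" must be false — and it is.

Knights: C. Knaves: A, B, and D.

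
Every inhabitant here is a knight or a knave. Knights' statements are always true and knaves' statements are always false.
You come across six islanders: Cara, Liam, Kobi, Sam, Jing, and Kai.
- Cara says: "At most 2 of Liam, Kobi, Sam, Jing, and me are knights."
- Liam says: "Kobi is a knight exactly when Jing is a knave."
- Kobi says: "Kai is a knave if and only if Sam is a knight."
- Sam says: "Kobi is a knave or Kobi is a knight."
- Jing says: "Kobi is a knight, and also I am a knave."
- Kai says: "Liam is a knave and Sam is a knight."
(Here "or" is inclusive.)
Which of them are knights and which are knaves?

Cara is a knight; "at most 2 of Liam, Kobi, Sam, Jing, and me are knights" is true, as required.
Liam (knave): "Kobi is a knight exactly when Jing is a knave" — false. ✓
Since Kobi is a knave, "Kai is a knave if and only if Sam is a knight" needs to be false, which holds.
Sam (knight): "Kobi is a knave or Kobi is a knight" — true. ✓
Since Jing is a knave, "Kobi is a knight, and also I am a knave" needs to be false, which holds.
Since Kai is a knight, "Liam is a knave and Sam is a knight" needs to be true, which holds.

Cara is a knight, Liam is a knave, Kobi is a knave, Sam is a knight, Jing is a knave, and Kai is a knight.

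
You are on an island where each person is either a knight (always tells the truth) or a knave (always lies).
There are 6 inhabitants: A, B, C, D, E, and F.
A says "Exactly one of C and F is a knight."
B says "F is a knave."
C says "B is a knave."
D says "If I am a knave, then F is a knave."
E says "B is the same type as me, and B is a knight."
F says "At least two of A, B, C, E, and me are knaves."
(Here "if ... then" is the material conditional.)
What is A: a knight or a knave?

Consistent assignments: {A=knave, B=knave, C=knight, D=knight, E=knave, F=knight}; {A=knave, B=knave, C=knight, D=knave, E=knave, F=knight}
In every consistent assignment, A is a knave.

A is a knave.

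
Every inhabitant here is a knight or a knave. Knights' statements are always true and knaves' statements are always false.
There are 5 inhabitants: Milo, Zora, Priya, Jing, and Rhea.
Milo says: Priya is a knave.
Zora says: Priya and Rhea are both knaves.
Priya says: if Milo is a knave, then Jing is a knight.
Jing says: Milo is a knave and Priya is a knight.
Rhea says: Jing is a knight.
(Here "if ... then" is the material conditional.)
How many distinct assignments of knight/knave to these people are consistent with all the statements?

1

Consistent assignments:
  Milo=knave, Zora=knave, Priya=knight, Jing=knight, Rhea=knight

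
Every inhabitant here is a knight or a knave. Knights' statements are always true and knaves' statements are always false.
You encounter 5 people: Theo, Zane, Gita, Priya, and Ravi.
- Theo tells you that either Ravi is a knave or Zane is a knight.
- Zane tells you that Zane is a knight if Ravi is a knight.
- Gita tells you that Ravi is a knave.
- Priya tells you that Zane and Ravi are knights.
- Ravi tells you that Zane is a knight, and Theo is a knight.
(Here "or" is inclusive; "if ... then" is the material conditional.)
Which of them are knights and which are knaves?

Theo (knight): "either Ravi is a knave or Zane is a knight" — True. ✓
Zane is a knight; "Zane is a knight if Ravi is a knight" is True, as required.
Gita is a knave, so "Ravi is a knave" must be false — and it is.
Since Priya is a knight, "Zane and Ravi are knights" needs to be True, which holds.
Ravi is a knight, so "Zane is a knight, and Theo is a knight" must be True — and it is.

Knights: Theo, Zane, Priya, and Ravi. Knaves: Gita.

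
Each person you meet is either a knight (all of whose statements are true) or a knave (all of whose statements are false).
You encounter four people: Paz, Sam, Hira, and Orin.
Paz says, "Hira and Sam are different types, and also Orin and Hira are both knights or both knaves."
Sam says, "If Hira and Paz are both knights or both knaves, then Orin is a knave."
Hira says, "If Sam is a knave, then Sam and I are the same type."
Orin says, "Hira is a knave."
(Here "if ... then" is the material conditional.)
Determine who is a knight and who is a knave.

Paz is a knave, Sam is a knight, Hira is a knight, and Orin is a knave.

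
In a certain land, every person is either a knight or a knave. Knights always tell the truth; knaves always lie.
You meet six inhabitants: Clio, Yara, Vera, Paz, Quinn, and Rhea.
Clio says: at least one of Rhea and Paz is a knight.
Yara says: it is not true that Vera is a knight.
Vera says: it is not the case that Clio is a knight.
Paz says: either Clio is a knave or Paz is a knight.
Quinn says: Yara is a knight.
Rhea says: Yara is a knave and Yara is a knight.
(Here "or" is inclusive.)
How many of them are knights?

4

The unique consistent assignment is Clio=knight, Yara=knight, Vera=knave, Paz=knight, Quinn=knight, Rhea=knave.
That has 4 knights.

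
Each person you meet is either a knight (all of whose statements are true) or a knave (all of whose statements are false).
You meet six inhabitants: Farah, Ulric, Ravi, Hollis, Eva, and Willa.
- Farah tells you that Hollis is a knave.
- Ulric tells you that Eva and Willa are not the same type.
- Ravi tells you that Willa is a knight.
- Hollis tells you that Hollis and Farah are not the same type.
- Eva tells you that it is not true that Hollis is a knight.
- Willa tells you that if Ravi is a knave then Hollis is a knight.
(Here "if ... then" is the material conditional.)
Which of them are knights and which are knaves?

Farah is a knave, Ulric is a knight, Ravi is a knight, Hollis is a knight, Eva is a knave, and Willa is a knight.

Since Farah is a knave, "Hollis is a knave" needs to be false, which holds.
Ulric is a knight; "Eva and Willa are not the same type" is True, as required.
Since Ravi is a knight, "Willa is a knight" needs to be True, which holds.
Hollis is a knight, so "Hollis and Farah are not the same type" must be True — and it is.
Eva is a knave; "it is not true that Hollis is a knight" is false, as required.
Willa (knight): "if Ravi is a knave then Hollis is a knight" — True. ✓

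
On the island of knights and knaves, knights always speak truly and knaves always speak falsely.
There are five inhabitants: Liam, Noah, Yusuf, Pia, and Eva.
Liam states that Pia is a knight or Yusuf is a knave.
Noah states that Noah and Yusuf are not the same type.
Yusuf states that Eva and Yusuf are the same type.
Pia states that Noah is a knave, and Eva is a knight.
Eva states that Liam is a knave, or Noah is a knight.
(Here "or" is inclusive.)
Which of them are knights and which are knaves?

Liam is a knight, Noah is a knight, Yusuf is a knave, Pia is a knave, and Eva is a knight.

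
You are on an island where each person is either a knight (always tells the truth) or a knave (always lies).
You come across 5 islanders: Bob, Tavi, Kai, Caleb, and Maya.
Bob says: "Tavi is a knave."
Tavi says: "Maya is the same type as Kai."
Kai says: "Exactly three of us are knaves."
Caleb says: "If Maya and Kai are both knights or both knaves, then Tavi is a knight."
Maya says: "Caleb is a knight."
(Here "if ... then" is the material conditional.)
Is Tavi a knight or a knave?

Tavi is a knave.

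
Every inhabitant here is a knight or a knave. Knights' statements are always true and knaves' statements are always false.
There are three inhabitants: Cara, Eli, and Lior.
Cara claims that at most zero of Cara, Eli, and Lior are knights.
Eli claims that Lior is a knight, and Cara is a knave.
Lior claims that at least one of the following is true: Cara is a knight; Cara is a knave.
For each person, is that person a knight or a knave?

Since Cara is a knave, "at most zero of Cara, Eli, and Lior are knights" needs to be False, which holds.
Since Eli is a knight, "Lior is a knight, and Cara is a knave" needs to be True, which holds.
Lior (knight): "at least one of the following is true: Cara is a knight; Cara is a knave" — True. ✓

Cara is a knave, Eli is a knight, and Lior is a knight.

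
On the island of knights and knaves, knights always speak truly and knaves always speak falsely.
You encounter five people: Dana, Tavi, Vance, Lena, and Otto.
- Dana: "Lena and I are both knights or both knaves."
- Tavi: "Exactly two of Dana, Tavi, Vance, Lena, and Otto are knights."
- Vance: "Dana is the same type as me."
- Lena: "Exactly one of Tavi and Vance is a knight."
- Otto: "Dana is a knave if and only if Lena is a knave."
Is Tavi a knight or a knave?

Tavi is a knave.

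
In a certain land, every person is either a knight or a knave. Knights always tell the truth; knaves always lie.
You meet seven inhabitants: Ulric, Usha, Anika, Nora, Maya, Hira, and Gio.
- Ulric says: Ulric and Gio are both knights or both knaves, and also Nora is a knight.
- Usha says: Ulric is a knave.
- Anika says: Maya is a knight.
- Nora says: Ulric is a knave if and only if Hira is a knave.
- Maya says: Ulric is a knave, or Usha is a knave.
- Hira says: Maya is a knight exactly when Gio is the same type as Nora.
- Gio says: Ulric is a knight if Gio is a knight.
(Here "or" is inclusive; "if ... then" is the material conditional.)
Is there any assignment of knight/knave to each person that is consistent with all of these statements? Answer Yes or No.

One consistent assignment: Ulric=knight, Usha=knave, Anika=knight, Nora=knight, Maya=knight, Hira=knight, Gio=knight.

Yes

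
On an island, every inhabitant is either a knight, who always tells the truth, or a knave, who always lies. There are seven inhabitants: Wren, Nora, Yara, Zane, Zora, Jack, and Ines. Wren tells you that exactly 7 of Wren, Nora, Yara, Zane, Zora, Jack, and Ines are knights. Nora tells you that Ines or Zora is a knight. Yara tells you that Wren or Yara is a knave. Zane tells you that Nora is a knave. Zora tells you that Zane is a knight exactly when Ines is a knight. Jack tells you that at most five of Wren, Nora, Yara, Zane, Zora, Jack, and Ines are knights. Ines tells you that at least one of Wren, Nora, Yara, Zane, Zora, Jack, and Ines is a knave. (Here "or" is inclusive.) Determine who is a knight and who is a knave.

Wren is a knave, Nora is a knight, Yara is a knight, Zane is a knave, Zora is a knave, Jack is a knight, and Ines is a knight.

Wren is a knave, so "exactly 7 of Wren, Nora, Yara, Zane, Zora, Jack, and Ines are knights" must be False — and it is.
Since Nora is a knight, "Ines or Zora is a knight" needs to be True, which holds.
As a knight, Yara's statement "Wren or Yara is a knave" should be True; it is.
Zane is a knave; "Nora is a knave" is False, as required.
As a knave, Zora's statement "Zane is a knight exactly when Ines is a knight" should be False; it is.
Jack is a knight, so "at most five of Wren, Nora, Yara, Zane, Zora, Jack, and Ines are knights" must be True — and it is.
Ines is a knight, so "at least one of Wren, Nora, Yara, Zane, Zora, Jack, and Ines is a knave" must be True — and it is.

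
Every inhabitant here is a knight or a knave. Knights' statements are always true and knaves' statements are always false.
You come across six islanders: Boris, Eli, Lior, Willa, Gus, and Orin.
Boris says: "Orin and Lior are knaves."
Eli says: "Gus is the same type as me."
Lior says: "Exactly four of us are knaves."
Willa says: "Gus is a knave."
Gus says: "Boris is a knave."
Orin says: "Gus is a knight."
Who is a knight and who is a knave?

Knights: Eli, Gus, and Orin. Knaves: Boris, Lior, and Willa.

Boris is a knave, and the claim "Orin and Lior are knaves" is indeed false.
As a knight, Eli's statement "Gus is the same type as me" should be true; it is.
Lior (knave): "exactly four of us are knaves" — false. ✓
Willa (knave): "Gus is a knave" — false. ✓
Gus (knight): "Boris is a knave" — true. ✓
Orin (knight): "Gus is a knight" — true. ✓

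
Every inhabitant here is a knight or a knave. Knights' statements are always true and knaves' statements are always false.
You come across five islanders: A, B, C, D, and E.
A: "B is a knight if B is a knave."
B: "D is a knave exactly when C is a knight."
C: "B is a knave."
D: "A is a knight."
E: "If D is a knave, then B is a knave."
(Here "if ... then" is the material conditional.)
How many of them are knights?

The unique consistent assignment is A=knight, B=knight, C=knave, D=knight, E=knight.
That has 4 knights.

4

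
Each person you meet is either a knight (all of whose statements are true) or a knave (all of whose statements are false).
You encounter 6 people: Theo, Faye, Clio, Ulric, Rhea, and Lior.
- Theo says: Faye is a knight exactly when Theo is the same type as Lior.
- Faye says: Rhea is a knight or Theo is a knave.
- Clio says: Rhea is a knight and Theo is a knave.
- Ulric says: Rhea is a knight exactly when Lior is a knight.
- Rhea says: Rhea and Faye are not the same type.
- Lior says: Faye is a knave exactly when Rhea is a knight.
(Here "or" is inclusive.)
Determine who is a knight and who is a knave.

Theo is a knight, Faye is a knave, Clio is a knave, Ulric is a knight, Rhea is a knave, and Lior is a knave.

Theo is a knight, and the claim "Faye is a knight exactly when Theo is the same type as Lior" is indeed true.
Faye is a knave; "Rhea is a knight or Theo is a knave" is false, as required.
Clio is a knave, and the claim "Rhea is a knight and Theo is a knave" is indeed false.
As a knight, Ulric's statement "Rhea is a knight exactly when Lior is a knight" should be true; it is.
Rhea is a knave, so "Rhea and Faye are not the same type" must be false — and it is.
Since Lior is a knave, "Faye is a knave exactly when Rhea is a knight" needs to be false, which holds.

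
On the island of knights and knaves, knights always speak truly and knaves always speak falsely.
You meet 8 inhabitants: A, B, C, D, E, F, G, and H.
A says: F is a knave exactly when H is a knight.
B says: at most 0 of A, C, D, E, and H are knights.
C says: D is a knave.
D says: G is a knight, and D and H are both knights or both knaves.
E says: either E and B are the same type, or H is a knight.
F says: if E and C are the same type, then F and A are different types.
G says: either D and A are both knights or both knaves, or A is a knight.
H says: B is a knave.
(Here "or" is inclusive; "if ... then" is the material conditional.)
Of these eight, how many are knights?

5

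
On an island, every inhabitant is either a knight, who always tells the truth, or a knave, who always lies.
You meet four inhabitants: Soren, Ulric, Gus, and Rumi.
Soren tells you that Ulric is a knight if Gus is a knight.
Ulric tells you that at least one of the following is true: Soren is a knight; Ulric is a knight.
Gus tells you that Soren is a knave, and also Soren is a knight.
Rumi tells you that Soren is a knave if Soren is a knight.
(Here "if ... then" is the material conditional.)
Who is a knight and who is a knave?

Soren is a knight, and the claim "Ulric is a knight if Gus is a knight" is indeed True.
As a knight, Ulric's statement "at least one of the following is true: Soren is a knight; Ulric is a knight" should be True; it is.
Gus (knave): "Soren is a knave, and also Soren is a knight" — False. ✓
Rumi is a knave, so "Soren is a knave if Soren is a knight" must be False — and it is.

Soren is a knight, Ulric is a knight, Gus is a knave, and Rumi is a knave.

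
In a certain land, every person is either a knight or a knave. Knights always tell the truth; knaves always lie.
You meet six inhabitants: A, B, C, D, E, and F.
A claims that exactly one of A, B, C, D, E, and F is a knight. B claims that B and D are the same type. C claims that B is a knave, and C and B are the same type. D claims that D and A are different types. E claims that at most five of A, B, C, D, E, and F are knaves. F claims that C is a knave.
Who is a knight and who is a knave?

Knights: B, D, E, and F. Knaves: A and C.

A is a knave, and the claim "exactly one of A, B, C, D, E, and F is a knight" is indeed false.
As a knight, B's statement "B and D are the same type" should be true; it is.
C is a knave, so "B is a knave, and C and B are the same type" must be false — and it is.
D (knight): "D and A are different types" — true. ✓
E (knight): "at most five of A, B, C, D, E, and F are knaves" — true. ✓
F is a knight; "C is a knave" is true, as required.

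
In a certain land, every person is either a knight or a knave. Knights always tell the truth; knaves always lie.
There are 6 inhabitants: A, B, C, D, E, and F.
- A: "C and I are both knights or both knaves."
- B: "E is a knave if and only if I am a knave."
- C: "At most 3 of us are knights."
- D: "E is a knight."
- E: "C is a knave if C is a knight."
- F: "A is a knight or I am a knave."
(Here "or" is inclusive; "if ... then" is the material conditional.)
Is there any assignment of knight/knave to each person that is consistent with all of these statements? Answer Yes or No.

Checking all 64 assignments, each has at least one speaker whose statement's truth value contradicts their type.

No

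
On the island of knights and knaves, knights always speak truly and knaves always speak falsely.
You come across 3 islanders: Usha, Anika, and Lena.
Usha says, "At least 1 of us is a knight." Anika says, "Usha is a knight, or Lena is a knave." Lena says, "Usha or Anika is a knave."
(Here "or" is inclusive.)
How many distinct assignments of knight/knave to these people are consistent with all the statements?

Consistent assignments:
  Usha=knight, Anika=knight, Lena=knave

1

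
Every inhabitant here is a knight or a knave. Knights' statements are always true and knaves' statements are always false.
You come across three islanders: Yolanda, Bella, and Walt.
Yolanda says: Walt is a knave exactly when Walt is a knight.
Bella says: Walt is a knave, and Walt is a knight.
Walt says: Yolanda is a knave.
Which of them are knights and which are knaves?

Yolanda is a knave, Bella is a knave, and Walt is a knight.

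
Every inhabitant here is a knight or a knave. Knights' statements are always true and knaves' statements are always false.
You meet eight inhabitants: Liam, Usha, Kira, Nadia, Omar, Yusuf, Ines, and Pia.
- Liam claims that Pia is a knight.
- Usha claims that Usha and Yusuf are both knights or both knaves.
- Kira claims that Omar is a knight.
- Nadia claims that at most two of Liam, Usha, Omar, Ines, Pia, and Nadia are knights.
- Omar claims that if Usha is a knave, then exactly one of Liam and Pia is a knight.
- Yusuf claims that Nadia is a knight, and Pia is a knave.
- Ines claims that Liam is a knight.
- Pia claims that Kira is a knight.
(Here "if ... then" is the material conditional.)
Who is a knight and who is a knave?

Since Liam is a knave, "Pia is a knight" needs to be False, which holds.
Usha is a knave; "Usha and Yusuf are both knights or both knaves" is False, as required.
Kira is a knave, and the claim "Omar is a knight" is indeed False.
Nadia (knight): "at most two of Liam, Usha, Omar, Ines, Pia, and Nadia are knights" — True. ✓
Omar (knave): "if Usha is a knave, then exactly one of Liam and Pia is a knight" — False. ✓
As a knight, Yusuf's statement "Nadia is a knight, and Pia is a knave" should be True; it is.
As a knave, Ines's statement "Liam is a knight" should be False; it is.
Since Pia is a knave, "Kira is a knight" needs to be False, which holds.

Liam is a knave, Usha is a knave, Kira is a knave, Nadia is a knight, Omar is a knave, Yusuf is a knight, Ines is a knave, and Pia is a knave.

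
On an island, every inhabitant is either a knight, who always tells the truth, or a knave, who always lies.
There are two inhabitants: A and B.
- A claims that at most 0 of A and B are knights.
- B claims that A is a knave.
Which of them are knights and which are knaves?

A is a knave and B is a knight.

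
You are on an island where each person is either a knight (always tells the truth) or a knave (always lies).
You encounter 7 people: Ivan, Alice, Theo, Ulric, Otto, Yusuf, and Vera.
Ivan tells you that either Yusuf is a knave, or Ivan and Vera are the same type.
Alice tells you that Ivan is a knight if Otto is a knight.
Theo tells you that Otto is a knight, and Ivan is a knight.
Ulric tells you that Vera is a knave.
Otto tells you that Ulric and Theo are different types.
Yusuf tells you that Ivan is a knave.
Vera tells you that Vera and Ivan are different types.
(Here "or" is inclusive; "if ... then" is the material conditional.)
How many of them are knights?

3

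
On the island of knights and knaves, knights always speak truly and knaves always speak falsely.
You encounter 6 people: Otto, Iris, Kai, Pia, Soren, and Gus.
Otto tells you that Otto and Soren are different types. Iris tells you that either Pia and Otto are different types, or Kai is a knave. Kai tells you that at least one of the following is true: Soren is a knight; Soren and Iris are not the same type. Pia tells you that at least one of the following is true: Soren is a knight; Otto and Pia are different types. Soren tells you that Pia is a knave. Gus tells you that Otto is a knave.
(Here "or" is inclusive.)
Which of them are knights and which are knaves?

Otto is a knave, Iris is a knight, Kai is a knight, Pia is a knight, Soren is a knave, and Gus is a knight.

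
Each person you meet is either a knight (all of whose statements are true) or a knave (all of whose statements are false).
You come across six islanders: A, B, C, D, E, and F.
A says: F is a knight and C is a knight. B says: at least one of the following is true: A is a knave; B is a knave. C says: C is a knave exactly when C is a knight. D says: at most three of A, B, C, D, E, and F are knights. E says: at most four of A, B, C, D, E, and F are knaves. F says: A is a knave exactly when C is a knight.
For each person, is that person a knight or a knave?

A is a knave, so "F is a knight and C is a knight" must be false — and it is.
As a knight, B's statement "at least one of the following is true: A is a knave; B is a knave" should be True; it is.
C (knave): "C is a knave exactly when C is a knight" — false. ✓
D is a knight; "at most three of A, B, C, D, E, and F are knights" is True, as required.
Since E is a knight, "at most four of A, B, C, D, E, and F are knaves" needs to be True, which holds.
As a knave, F's statement "A is a knave exactly when C is a knight" should be false; it is.

A is a knave, B is a knight, C is a knave, D is a knight, E is a knight, and F is a knave.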